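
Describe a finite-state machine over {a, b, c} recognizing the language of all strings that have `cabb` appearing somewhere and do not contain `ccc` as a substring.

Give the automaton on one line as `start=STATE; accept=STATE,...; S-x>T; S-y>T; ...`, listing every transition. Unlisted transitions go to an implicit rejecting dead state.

start=q0; accept=q6,q9,q11; q0-a>q0; q0-b>q0; q0-c>q1; q1-a>q2; q1-b>q0; q1-c>q3; q2-a>q0; q2-b>q4; q2-c>q1; q3-a>q2; q3-b>q0; q3-c>q5; q4-a>q0; q4-b>q6; q4-c>q1; q5-a>q7; q5-b>q8; q5-c>q5; q6-a>q6; q6-b>q6; q6-c>q9; q7-a>q8; q7-b>q10; q7-c>q5; q8-a>q8; q8-b>q8; q8-c>q5; q9-a>q6; q9-b>q6; q9-c>q11; q10-a>q8; q10-b>q12; q10-c>q5; q11-a>q6; q11-b>q6; q11-c>q12; q12-a>q12; q12-b>q12; q12-c>q12

Run two small machines in parallel and take their product. One (5 states) tracks whether and how much of `cabb` has been seen; the other (4 states) tracks partial matches of the forbidden pattern `ccc`. Each combined state is a pair, one component from each; accept when both components accept.
With 13 states:
          a    b    c  
>  q0     q0   q0   q1 
   q1     q2   q0   q3 
   q2     q0   q4   q1 
   q3     q2   q0   q5 
   q4     q0   q6   q1 
   q5     q7   q8   q5 
 * q6     q6   q6   q9 
   q7     q8  q10   q5 
   q8     q8   q8   q5 
 * q9     q6   q6  q11 
   q10    q8  q12   q5 
 * q11    q6   q6  q12 
   q12   q12  q12  q12 
(> = start, * = accepting)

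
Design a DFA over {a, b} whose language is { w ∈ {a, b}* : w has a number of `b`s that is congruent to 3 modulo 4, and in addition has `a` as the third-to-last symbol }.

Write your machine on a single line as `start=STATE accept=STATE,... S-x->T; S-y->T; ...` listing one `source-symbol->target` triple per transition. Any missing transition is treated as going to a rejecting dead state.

start=q0; accept=q7,q11,q12,q14; q0-a->q0; q0-b->q1; q1-a->q2; q1-b->q3; q2-a->q2; q2-b->q4; q3-a->q5; q3-b->q6; q4-a->q5; q4-b->q7; q5-a->q8; q5-b->q9; q6-a->q10; q6-b->q0; q7-a->q10; q7-b->q0; q8-a->q8; q8-b->q11; q9-a->q12; q9-b->q0; q10-a->q13; q10-b->q0; q11-a->q12; q11-b->q0; q12-a->q13; q12-b->q0; q13-a->q14; q13-b->q0; q14-a->q14; q14-b->q0

Build one automaton per condition and run them in lockstep. The first has 4 states tracking the count of `b`s modulo 4; the second has 15 states tracking the last 3 symbols read. A product state is a pair (one from each), accepting exactly when both do. Minimizing collapses redundant product states.
With 15 states:
          a    b  
>  q0     q0   q1 
   q1     q2   q3 
   q2     q2   q4 
   q3     q5   q6 
   q4     q5   q7 
   q5     q8   q9 
   q6    q10   q0 
 * q7    q10   q0 
   q8     q8  q11 
   q9    q12   q0 
   q10   q13   q0 
 * q11   q12   q0 
 * q12   q13   q0 
   q13   q14   q0 
 * q14   q14   q0 
(> = start, * = accepting)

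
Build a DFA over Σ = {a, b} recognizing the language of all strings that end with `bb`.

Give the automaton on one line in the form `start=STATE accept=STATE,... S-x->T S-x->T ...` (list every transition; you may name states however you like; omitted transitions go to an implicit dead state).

start=q0 accept=q2 q0-a->q0 q0-b->q1 q1-a->q0 q1-b->q2 q2-a->q0 q2-b->q2

Let each state record the length of the longest suffix of the input read so far that is also a prefix of `bb`. q1 means the last symbol is `b`; q2 means the last 2 symbols are `bb`. Accept only at q2, where the string currently ends in `bb`.
With 3 states:
        a   b  
>  q0   q0  q1 
   q1   q0  q2 
 * q2   q0  q2 
(> = start, * = accepting)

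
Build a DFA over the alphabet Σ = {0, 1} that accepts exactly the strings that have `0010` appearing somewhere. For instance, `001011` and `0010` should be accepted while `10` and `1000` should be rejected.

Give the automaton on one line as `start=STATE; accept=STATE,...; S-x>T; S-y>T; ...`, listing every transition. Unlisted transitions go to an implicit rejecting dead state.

start=q0; accept=q4; q0-0>q1; q0-1>q0; q1-0>q2; q1-1>q0; q2-0>q2; q2-1>q3; q3-0>q4; q3-1>q0; q4-0>q4; q4-1>q4

States q0..q3 record the length of the longest prefix of `0010` that matches the current input suffix. Reaching q4 means `0010` has been seen, and we stay there forever. Accept from q4.
With 5 states:
        0   1  
>  q0   q1  q0 
   q1   q2  q0 
   q2   q2  q3 
   q3   q4  q0 
 * q4   q4  q4 
(> = start, * = accepting)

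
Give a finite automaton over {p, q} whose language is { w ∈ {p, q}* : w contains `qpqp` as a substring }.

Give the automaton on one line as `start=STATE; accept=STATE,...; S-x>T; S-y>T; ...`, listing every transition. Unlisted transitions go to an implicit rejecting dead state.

start=S0; accept=S4; S0-p>S0; S0-q>S1; S1-p>S2; S1-q>S1; S2-p>S0; S2-q>S3; S3-p>S4; S3-q>S1; S4-p>S4; S4-q>S4

Track how much of `qpqp` has been matched so far: state S0 is no progress, S4 is the absorbing accept state reached once `qpqp` has occurred. Intermediate states record partial matches; on a mismatch, fall back to the longest reusable overlap.
A 5-state machine:
        p   q  
>  S0   S0  S1 
   S1   S2  S1 
   S2   S0  S3 
   S3   S4  S1 
 * S4   S4  S4 
(> = start, * = accepting)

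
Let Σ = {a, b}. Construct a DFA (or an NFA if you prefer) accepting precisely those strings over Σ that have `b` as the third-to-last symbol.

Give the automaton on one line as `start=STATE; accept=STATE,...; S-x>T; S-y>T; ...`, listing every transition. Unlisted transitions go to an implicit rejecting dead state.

A DFA must remember the last 3 symbols (since which symbol is third-to-last isn't known until the input ends). Use one state per possible window of the last ≤3 symbols; accept from those whose window starts with `b`.
With 15 states:
          a    b  
>  q0     q1   q2 
   q1     q3   q4 
   q2     q5   q6 
   q3     q7   q8 
   q4     q9  q10 
   q5    q11  q12 
   q6    q13  q14 
   q7     q7   q8 
   q8     q9  q10 
   q9    q11  q12 
   q10   q13  q14 
 * q11    q7   q8 
 * q12    q9  q10 
 * q13   q11  q12 
 * q14   q13  q14 
(> = start, * = accepting)

start=q0; accept=q11,q12,q13,q14; q0-a>q1; q0-b>q2; q1-a>q3; q1-b>q4; q2-a>q5; q2-b>q6; q3-a>q7; q3-b>q8; q4-a>q9; q4-b>q10; q5-a>q11; q5-b>q12; q6-a>q13; q6-b>q14; q7-a>q7; q7-b>q8; q8-a>q9; q8-b>q10; q9-a>q11; q9-b>q12; q10-a>q13; q10-b>q14; q11-a>q7; q11-b>q8; q12-a>q9; q12-b>q10; q13-a>q11; q13-b>q12; q14-a>q13; q14-b>q14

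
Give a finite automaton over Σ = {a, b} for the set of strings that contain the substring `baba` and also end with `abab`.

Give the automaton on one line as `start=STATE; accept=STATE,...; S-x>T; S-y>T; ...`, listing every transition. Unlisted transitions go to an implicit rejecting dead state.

Build one automaton per condition and run them in lockstep. The first has 5 states tracking whether and how much of `baba` has been seen; the second has 5 states tracking how much of the suffix `abab` has currently been matched. A product state is a pair (one from each), accepting exactly when both do. Minimizing collapses redundant product states.
        a   b  
>  q0   q0  q1 
   q1   q2  q1 
   q2   q0  q3 
   q3   q4  q1 
   q4   q5  q6 
   q5   q5  q7 
 * q6   q4  q8 
   q7   q4  q8 
   q8   q5  q8 
(> = start, * = accepting)

start=q0; accept=q6; q0-a>q0; q0-b>q1; q1-a>q2; q1-b>q1; q2-a>q0; q2-b>q3; q3-a>q4; q3-b>q1; q4-a>q5; q4-b>q6; q5-a>q5; q5-b>q7; q6-a>q4; q6-b>q8; q7-a>q4; q7-b>q8; q8-a>q5; q8-b>q8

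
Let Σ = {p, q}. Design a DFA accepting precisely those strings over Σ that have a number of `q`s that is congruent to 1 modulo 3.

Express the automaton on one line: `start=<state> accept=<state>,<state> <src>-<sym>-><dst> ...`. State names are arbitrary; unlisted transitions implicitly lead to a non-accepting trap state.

start=s0 accept=s1 s0-p->s0 s0-q->s1 s1-p->s1 s1-q->s2 s2-p->s2 s2-q->s0

The only thing that matters is how many `q`s have appeared, reduced mod 3. Use one state per residue: s0 for 0, …, s2 for 2. Reading `q` moves to the next residue; anything else stays put. s1 is accepting.
With 3 states:
        p   q  
>  s0   s0  s1 
 * s1   s1  s2 
   s2   s2  s0 
(> = start, * = accepting)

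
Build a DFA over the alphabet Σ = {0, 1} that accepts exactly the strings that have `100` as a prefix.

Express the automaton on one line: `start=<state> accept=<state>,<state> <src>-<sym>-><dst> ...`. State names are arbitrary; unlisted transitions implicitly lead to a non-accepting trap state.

start=S0 accept=S3 S0-0->S4 S0-1->S1 S1-0->S2 S1-1->S4 S2-0->S3 S2-1->S4 S3-0->S3 S3-1->S3 S4-0->S4 S4-1->S4

Check the first 3 symbols one by one: S0 through S2 record how many have matched `100` so far; any wrong symbol goes to the dead state S4. After all 3 match we enter the accepting sink S3.
        0   1  
>  S0   S4  S1 
   S1   S2  S4 
   S2   S3  S4 
 * S3   S3  S3 
   S4   S4  S4 
(> = start, * = accepting)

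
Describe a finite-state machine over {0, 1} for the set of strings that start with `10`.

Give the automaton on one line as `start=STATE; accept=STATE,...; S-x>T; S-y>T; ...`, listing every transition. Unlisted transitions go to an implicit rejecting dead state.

Check the first 2 symbols one by one: q0 through q1 record how many have matched `10` so far; any wrong symbol goes to the dead state q3. After all 2 match we enter the accepting sink q2.
A 4-state machine:
        0   1  
>  q0   q3  q1 
   q1   q2  q3 
 * q2   q2  q2 
   q3   q3  q3 
(> = start, * = accepting)

start=q0; accept=q2; q0-0>q3; q0-1>q1; q1-0>q2; q1-1>q3; q2-0>q2; q2-1>q2; q3-0>q3; q3-1>q3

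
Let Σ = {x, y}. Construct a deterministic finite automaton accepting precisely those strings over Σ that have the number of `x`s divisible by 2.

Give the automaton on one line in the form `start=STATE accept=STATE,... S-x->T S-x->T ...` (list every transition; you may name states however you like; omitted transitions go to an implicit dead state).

start=q0 accept=q0 q0-x->q1 q0-y->q0 q1-x->q0 q1-y->q1

Keep the running count of `x`s modulo 2: each `x` advances along the cycle q0 → q1 → q0 while other symbols loop. Accept at q0.
A 2-state machine:
        x   y  
>* q0   q1  q0 
   q1   q0  q1 
(> = start, * = accepting)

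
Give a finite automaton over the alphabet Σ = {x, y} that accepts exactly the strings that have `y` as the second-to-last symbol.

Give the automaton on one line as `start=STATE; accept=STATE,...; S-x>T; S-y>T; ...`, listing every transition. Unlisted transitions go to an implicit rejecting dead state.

Because acceptance depends on a position counted from the end, the machine has to buffer the most recent 2 symbols. Make each state the string of the last up-to-2 symbols read; on input `x` shift the window left and append `x`. Accept when the buffered window has length 2 and begins with `y`.
With 7 states:
       x  y 
>  A   B  C 
   B   D  E 
   C   F  G 
   D   D  E 
   E   F  G 
 * F   D  E 
 * G   F  G 
(> = start, * = accepting)

start=A; accept=F,G; A-x>B; A-y>C; B-x>D; B-y>E; C-x>F; C-y>G; D-x>D; D-y>E; E-x>F; E-y>G; F-x>D; F-y>E; G-x>F; G-y>G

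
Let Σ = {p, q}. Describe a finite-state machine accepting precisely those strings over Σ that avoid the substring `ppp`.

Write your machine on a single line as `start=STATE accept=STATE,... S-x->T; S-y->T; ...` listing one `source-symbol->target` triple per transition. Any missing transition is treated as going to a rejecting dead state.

start=A; accept=A,B,C; A-p->B; A-q->A; B-p->C; B-q->A; C-p->D; C-q->A; D-p->D; D-q->D

Track partial matches of the forbidden pattern `ppp`. State D is a dead state reached once `ppp` has occurred; every other state accepts. A means no part of `ppp` is currently matched.
4 states suffice.
       p  q 
>* A   B  A 
 * B   C  A 
 * C   D  A 
   D   D  D 
(> = start, * = accepting)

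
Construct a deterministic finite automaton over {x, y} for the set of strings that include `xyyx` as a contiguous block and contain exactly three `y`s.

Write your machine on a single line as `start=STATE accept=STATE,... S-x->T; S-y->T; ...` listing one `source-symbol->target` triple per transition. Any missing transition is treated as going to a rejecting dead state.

Run two small machines in parallel and take their product. The first has 5 states tracking whether and how much of `xyyx` has been seen; the second has 5 states tracking the count of `y`s, saturating at 4. A product state is a pair (one from each), accepting exactly when both do. After merging equivalent states the machine shrinks.
With 11 states:
          x    y  
>  q0     q1   q2 
   q1     q1   q3 
   q2     q4   q5 
   q3     q4   q6 
   q4     q4   q7 
   q5     q5   q5 
   q6     q8   q5 
   q7     q5   q9 
   q8     q8  q10 
   q9    q10   q5 
 * q10   q10   q5 
(> = start, * = accepting)

start=q0; accept=q10; q0-x->q1; q0-y->q2; q1-x->q1; q1-y->q3; q2-x->q4; q2-y->q5; q3-x->q4; q3-y->q6; q4-x->q4; q4-y->q7; q5-x->q5; q5-y->q5; q6-x->q8; q6-y->q5; q7-x->q5; q7-y->q9; q8-x->q8; q8-y->q10; q9-x->q10; q9-y->q5; q10-x->q10; q10-y->q5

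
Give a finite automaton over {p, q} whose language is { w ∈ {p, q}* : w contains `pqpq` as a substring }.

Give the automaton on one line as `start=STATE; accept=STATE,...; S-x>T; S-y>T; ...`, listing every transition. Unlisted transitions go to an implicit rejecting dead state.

Track how much of `pqpq` has been matched so far: state A is no progress, E is the absorbing accept state reached once `pqpq` has occurred. Intermediate states record partial matches; on a mismatch, fall back to the longest reusable overlap.
A 5-state machine:
       p  q 
>  A   B  A 
   B   B  C 
   C   D  A 
   D   B  E 
 * E   E  E 
(> = start, * = accepting)

start=A; accept=E; A-p>B; A-q>A; B-p>B; B-q>C; C-p>D; C-q>A; D-p>B; D-q>E; E-p>E; E-q>E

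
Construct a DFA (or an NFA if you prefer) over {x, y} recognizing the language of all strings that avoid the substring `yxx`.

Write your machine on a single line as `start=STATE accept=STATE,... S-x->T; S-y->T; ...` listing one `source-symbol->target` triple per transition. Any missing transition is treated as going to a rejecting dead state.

Track partial matches of the forbidden pattern `yxx`. State q3 is a dead state reached once `yxx` has occurred; every other state accepts. q0 means no part of `yxx` is currently matched.
With 4 states:
        x   y  
>* q0   q0  q1 
 * q1   q2  q1 
 * q2   q3  q1 
   q3   q3  q3 
(> = start, * = accepting)

start=q0; accept=q0,q1,q2; q0-x->q0; q0-y->q1; q1-x->q2; q1-y->q1; q2-x->q3; q2-y->q1; q3-x->q3; q3-y->q3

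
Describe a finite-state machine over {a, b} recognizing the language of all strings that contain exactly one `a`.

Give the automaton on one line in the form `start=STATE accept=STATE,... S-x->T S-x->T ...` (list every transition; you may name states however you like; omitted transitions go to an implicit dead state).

start=q0 accept=q1 q0-a->q1 q0-b->q0 q1-a->q2 q1-b->q1 q2-a->q2 q2-b->q2

Only the number of `a`s matters, and only up to 2. Make a chain q0 → q1 → q2 advanced by each `a` (with q2 absorbing); every other symbol self-loops. The accepting set is {q1}.
        a   b  
>  q0   q1  q0 
 * q1   q2  q1 
   q2   q2  q2 
(> = start, * = accepting)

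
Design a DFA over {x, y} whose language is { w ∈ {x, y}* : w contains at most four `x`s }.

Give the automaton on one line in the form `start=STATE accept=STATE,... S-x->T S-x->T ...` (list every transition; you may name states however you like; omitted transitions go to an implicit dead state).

Count `x`s, saturating at 5: states s0 through s4 mean 0 through 4 `x`s seen; s5 means more than 4. Each `x` increments (capped at s5); other symbols loop. Accept from {s0, s1, s2, s3, s4}.
6 states suffice.
        x   y  
>* s0   s1  s0 
 * s1   s2  s1 
 * s2   s3  s2 
 * s3   s4  s3 
 * s4   s5  s4 
   s5   s5  s5 
(> = start, * = accepting)

start=s0 accept=s0,s1,s2,s3,s4 s0-x->s1 s0-y->s0 s1-x->s2 s1-y->s1 s2-x->s3 s2-y->s2 s3-x->s4 s3-y->s3 s4-x->s5 s4-y->s4 s5-x->s5 s5-y->s5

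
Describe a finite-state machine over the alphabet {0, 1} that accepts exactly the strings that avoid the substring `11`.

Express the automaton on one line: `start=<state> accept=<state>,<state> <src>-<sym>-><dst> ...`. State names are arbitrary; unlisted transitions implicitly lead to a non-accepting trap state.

start=q0 accept=q0,q1 q0-0->q0 q0-1->q1 q1-0->q0 q1-1->q2 q2-0->q2 q2-1->q2

Track partial matches of the forbidden pattern `11`. State q2 is a dead state reached once `11` has occurred; every other state accepts. q0 means no part of `11` is currently matched.
3 states suffice.
        0   1  
>* q0   q0  q1 
 * q1   q0  q2 
   q2   q2  q2 
(> = start, * = accepting)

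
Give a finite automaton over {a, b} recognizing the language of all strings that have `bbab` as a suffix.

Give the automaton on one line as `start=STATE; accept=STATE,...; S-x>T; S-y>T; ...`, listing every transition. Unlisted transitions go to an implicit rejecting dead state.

Remember how much of `bbab` the current input suffix matches. State q0 means no match yet; q1 means the last symbol is `b`; q2 means the last 2 symbols are `bb`; q3 means the last 3 symbols are `bba`; q4 means the last 4 symbols are `bbab`. Only q4 accepts. On a mismatch, fall back to the longest proper suffix that is still a prefix of `bbab`.
A 5-state machine:
        a   b  
>  q0   q0  q1 
   q1   q0  q2 
   q2   q3  q2 
   q3   q0  q4 
 * q4   q0  q2 
(> = start, * = accepting)

start=q0; accept=q4; q0-a>q0; q0-b>q1; q1-a>q0; q1-b>q2; q2-a>q3; q2-b>q2; q3-a>q0; q3-b>q4; q4-a>q0; q4-b>q2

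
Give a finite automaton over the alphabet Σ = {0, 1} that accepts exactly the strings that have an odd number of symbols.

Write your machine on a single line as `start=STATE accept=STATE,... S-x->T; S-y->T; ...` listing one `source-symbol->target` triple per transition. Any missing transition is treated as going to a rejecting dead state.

start=q0; accept=q1; q0-0->q1; q0-1->q1; q1-0->q0; q1-1->q0

Only the length mod 2 matters, so use a 2-cycle: from any state, every input symbol moves to the next state, wrapping q1 back to q0. Mark q1 accepting.
A 2-state machine:
        0   1  
>  q0   q1  q1 
 * q1   q0  q0 
(> = start, * = accepting)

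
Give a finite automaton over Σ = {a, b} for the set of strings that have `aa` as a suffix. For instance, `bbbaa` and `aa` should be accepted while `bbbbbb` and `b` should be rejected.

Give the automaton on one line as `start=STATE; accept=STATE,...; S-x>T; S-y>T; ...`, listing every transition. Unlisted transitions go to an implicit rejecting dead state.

start=q0; accept=q2; q0-a>q1; q0-b>q0; q1-a>q2; q1-b>q0; q2-a>q2; q2-b>q0

Let each state record the length of the longest suffix of the input read so far that is also a prefix of `aa`. q1 means the last symbol is `a`; q2 means the last 2 symbols are `aa`. Accept only at q2, where the string currently ends in `aa`.
With 3 states:
        a   b  
>  q0   q1  q0 
   q1   q2  q0 
 * q2   q2  q0 
(> = start, * = accepting)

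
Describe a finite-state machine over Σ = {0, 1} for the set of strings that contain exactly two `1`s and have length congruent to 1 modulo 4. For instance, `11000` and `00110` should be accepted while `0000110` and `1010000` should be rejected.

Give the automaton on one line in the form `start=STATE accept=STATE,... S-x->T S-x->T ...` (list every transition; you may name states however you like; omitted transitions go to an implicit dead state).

start=s0 accept=s13 s0-0->s1 s0-1->s2 s1-0->s3 s1-1->s4 s2-0->s4 s2-1->s5 s3-0->s6 s3-1->s7 s4-0->s7 s4-1->s8 s5-0->s8 s5-1->s9 s6-0->s0 s6-1->s10 s7-0->s10 s7-1->s11 s8-0->s11 s8-1->s12 s9-0->s12 s9-1->s12 s10-0->s2 s10-1->s13 s11-0->s13 s11-1->s14 s12-0->s14 s12-1->s14 s13-0->s5 s13-1->s15 s14-0->s15 s14-1->s15 s15-0->s9 s15-1->s9

Run two small machines in parallel and take their product. One (4 states) tracks the count of `1`s, saturating at 3; the other (4 states) tracks the input length modulo 4. Each combined state is a pair, one component from each; accept when both components accept.
          0    1  
>  s0     s1   s2 
   s1     s3   s4 
   s2     s4   s5 
   s3     s6   s7 
   s4     s7   s8 
   s5     s8   s9 
   s6     s0  s10 
   s7    s10  s11 
   s8    s11  s12 
   s9    s12  s12 
   s10    s2  s13 
   s11   s13  s14 
   s12   s14  s14 
 * s13    s5  s15 
   s14   s15  s15 
   s15    s9   s9 
(> = start, * = accepting)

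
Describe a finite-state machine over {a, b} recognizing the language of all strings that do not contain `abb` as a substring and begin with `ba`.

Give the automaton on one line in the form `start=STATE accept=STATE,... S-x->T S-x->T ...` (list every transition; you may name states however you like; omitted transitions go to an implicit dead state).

Handle the two conditions separately and then intersect. The first has 4 states tracking partial matches of the forbidden pattern `abb`; the second has 4 states tracking whether the input so far still matches the prefix `ba`. A product state is a pair (one from each), accepting exactly when both do. After merging equivalent states the machine shrinks.
With 5 states:
        a   b  
>  q0   q1  q2 
   q1   q1  q1 
   q2   q3  q1 
 * q3   q3  q4 
 * q4   q3  q1 
(> = start, * = accepting)

start=q0 accept=q3,q4 q0-a->q1 q0-b->q2 q1-a->q1 q1-b->q1 q2-a->q3 q2-b->q1 q3-a->q3 q3-b->q4 q4-a->q3 q4-b->q1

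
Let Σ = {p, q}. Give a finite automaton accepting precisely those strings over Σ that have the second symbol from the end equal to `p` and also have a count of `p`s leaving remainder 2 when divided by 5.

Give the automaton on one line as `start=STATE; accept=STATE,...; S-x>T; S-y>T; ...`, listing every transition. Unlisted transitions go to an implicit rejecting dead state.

Run two small machines in parallel and take their product. The first has 7 states tracking the last 2 symbols read; the second has 5 states tracking the count of `p`s modulo 5. A product state is a pair (one from each), accepting exactly when both do. Minimizing collapses redundant product states.
A 9-state machine:
        p   q  
>  s0   s1  s0 
   s1   s2  s3 
 * s2   s4  s5 
   s3   s6  s3 
   s4   s7  s4 
 * s5   s4  s8 
   s6   s4  s5 
   s7   s0  s7 
   s8   s4  s8 
(> = start, * = accepting)

start=s0; accept=s2,s5; s0-p>s1; s0-q>s0; s1-p>s2; s1-q>s3; s2-p>s4; s2-q>s5; s3-p>s6; s3-q>s3; s4-p>s7; s4-q>s4; s5-p>s4; s5-q>s8; s6-p>s4; s6-q>s5; s7-p>s0; s7-q>s7; s8-p>s4; s8-q>s8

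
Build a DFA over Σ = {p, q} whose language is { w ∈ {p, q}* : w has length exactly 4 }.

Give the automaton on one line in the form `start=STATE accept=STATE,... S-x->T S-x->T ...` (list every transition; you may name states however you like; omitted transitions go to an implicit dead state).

start=A accept=E A-p->B A-q->B B-p->C B-q->C C-p->D C-q->D D-p->E D-q->E E-p->F E-q->F F-p->F F-q->F

We only need to distinguish lengths 0, 1, …, 4, and '>4'. Chain A → B → C → D → E → F on every symbol, with F looping. Accepting states: {E}.
With 6 states:
       p  q 
>  A   B  B 
   B   C  C 
   C   D  D 
   D   E  E 
 * E   F  F 
   F   F  F 
(> = start, * = accepting)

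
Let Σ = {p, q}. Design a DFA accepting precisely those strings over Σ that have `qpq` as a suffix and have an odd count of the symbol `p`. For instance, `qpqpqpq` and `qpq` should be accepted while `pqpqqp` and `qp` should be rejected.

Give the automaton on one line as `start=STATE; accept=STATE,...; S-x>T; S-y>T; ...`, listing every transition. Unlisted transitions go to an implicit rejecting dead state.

start=A; accept=E; A-p>B; A-q>C; B-p>A; B-q>B; C-p>D; C-q>C; D-p>A; D-q>E; E-p>A; E-q>B

Build one automaton per condition and run them in lockstep. The first has 4 states tracking how much of the suffix `qpq` has currently been matched; the second has 2 states tracking the count of `p`s modulo 2. A product state is a pair (one from each), accepting exactly when both do. After merging equivalent states the machine shrinks.
       p  q 
>  A   B  C 
   B   A  B 
   C   D  C 
   D   A  E 
 * E   A  B 
(> = start, * = accepting)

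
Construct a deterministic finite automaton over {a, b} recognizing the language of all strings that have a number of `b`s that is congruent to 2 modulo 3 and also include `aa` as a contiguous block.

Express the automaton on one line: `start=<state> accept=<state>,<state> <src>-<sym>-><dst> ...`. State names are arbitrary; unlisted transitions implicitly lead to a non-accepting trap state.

start=s0 accept=s8 s0-a->s1 s0-b->s2 s1-a->s3 s1-b->s2 s2-a->s4 s2-b->s5 s3-a->s3 s3-b->s6 s4-a->s6 s4-b->s5 s5-a->s7 s5-b->s0 s6-a->s6 s6-b->s8 s7-a->s8 s7-b->s0 s8-a->s8 s8-b->s3

Build one automaton per condition and run them in lockstep. The first has 3 states tracking the count of `b`s modulo 3; the second has 3 states tracking whether and how much of `aa` has been seen. A product state is a pair (one from each), accepting exactly when both do.
With 9 states:
        a   b  
>  s0   s1  s2 
   s1   s3  s2 
   s2   s4  s5 
   s3   s3  s6 
   s4   s6  s5 
   s5   s7  s0 
   s6   s6  s8 
   s7   s8  s0 
 * s8   s8  s3 
(> = start, * = accepting)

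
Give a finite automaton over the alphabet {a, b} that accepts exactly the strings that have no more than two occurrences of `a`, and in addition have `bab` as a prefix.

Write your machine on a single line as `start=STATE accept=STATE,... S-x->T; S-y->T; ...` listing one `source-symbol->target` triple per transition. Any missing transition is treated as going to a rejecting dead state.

Run two small machines in parallel and take their product. One (4 states) tracks the count of `a`s, saturating at 3; the other (5 states) tracks whether the input so far still matches the prefix `bab`. Each combined state is a pair, one component from each; accept when both components accept.
With 10 states:
        a   b  
>  q0   q1  q2 
   q1   q3  q1 
   q2   q4  q5 
   q3   q6  q3 
   q4   q3  q7 
   q5   q1  q5 
   q6   q6  q6 
 * q7   q8  q7 
 * q8   q9  q8 
   q9   q9  q9 
(> = start, * = accepting)

start=q0; accept=q7,q8; q0-a->q1; q0-b->q2; q1-a->q3; q1-b->q1; q2-a->q4; q2-b->q5; q3-a->q6; q3-b->q3; q4-a->q3; q4-b->q7; q5-a->q1; q5-b->q5; q6-a->q6; q6-b->q6; q7-a->q8; q7-b->q7; q8-a->q9; q8-b->q8; q9-a->q9; q9-b->q9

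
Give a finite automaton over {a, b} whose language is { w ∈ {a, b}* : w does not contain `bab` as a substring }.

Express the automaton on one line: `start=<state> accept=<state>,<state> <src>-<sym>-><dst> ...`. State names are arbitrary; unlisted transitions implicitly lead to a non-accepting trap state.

start=S0 accept=S0,S1,S2 S0-a->S0 S0-b->S1 S1-a->S2 S1-b->S1 S2-a->S0 S2-b->S3 S3-a->S3 S3-b->S3

Track partial matches of the forbidden pattern `bab`. State S3 is a dead state reached once `bab` has occurred; every other state accepts. S0 means no part of `bab` is currently matched.
With 4 states:
        a   b  
>* S0   S0  S1 
 * S1   S2  S1 
 * S2   S0  S3 
   S3   S3  S3 
(> = start, * = accepting)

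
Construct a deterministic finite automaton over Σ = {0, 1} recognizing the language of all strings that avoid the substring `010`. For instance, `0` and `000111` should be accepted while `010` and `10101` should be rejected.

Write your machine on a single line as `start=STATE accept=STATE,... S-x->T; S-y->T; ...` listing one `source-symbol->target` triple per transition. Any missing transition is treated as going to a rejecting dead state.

start=s0; accept=s0,s1,s2; s0-0->s1; s0-1->s0; s1-0->s1; s1-1->s2; s2-0->s3; s2-1->s0; s3-0->s3; s3-1->s3

Track partial matches of the forbidden pattern `010`. State s3 is a dead state reached once `010` has occurred; every other state accepts. s0 means no part of `010` is currently matched.
A 4-state machine:
        0   1  
>* s0   s1  s0 
 * s1   s1  s2 
 * s2   s3  s0 
   s3   s3  s3 
(> = start, * = accepting)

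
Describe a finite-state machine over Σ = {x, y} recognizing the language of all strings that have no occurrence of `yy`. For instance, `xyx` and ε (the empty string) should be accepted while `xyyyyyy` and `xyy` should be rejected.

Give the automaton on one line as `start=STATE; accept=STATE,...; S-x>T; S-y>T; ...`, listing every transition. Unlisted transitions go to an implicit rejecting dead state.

This is the complement of 'contains `yy`'. Use the same substring-matching states — q0 through q2 holding how much of `yy` has just been matched — but flip the accepting set: everything except the trap q2 accepts.
        x   y  
>* q0   q0  q1 
 * q1   q0  q2 
   q2   q2  q2 
(> = start, * = accepting)

start=q0; accept=q0,q1; q0-x>q0; q0-y>q1; q1-x>q0; q1-y>q2; q2-x>q2; q2-y>q2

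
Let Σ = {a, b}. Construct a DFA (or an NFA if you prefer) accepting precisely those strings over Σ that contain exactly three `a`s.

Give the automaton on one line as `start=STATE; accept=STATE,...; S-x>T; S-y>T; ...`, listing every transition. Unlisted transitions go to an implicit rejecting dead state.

start=q0; accept=q3; q0-a>q1; q0-b>q0; q1-a>q2; q1-b>q1; q2-a>q3; q2-b>q2; q3-a>q4; q3-b>q3; q4-a>q4; q4-b>q4

Only the number of `a`s matters, and only up to 4. Make a chain q0 → q1 → q2 → q3 → q4 advanced by each `a` (with q4 absorbing); every other symbol self-loops. The accepting set is {q3}.
A 5-state machine:
        a   b  
>  q0   q1  q0 
   q1   q2  q1 
   q2   q3  q2 
 * q3   q4  q3 
   q4   q4  q4 
(> = start, * = accepting)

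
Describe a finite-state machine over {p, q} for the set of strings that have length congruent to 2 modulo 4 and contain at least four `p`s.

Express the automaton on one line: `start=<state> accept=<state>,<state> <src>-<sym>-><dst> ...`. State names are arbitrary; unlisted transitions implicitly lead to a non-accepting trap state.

start=s0 accept=s18,s19 s0-p->s1 s0-q->s2 s1-p->s3 s1-q->s4 s2-p->s4 s2-q->s5 s3-p->s6 s3-q->s7 s4-p->s7 s4-q->s8 s5-p->s8 s5-q->s9 s6-p->s10 s6-q->s11 s7-p->s11 s7-q->s12 s8-p->s12 s8-q->s13 s9-p->s13 s9-q->s0 s10-p->s14 s10-q->s15 s11-p->s15 s11-q->s16 s12-p->s16 s12-q->s17 s13-p->s17 s13-q->s1 s14-p->s18 s14-q->s18 s15-p->s18 s15-q->s19 s16-p->s19 s16-q->s20 s17-p->s20 s17-q->s3 s18-p->s21 s18-q->s21 s19-p->s21 s19-q->s22 s20-p->s22 s20-q->s6 s21-p->s23 s21-q->s23 s22-p->s23 s22-q->s10 s23-p->s14 s23-q->s14

Build one automaton per condition and run them in lockstep. One (4 states) tracks the input length modulo 4; the other (6 states) tracks the count of `p`s, saturating at 5. Each combined state is a pair, one component from each; accept when both components accept.
24 states suffice.
          p    q  
>  s0     s1   s2 
   s1     s3   s4 
   s2     s4   s5 
   s3     s6   s7 
   s4     s7   s8 
   s5     s8   s9 
   s6    s10  s11 
   s7    s11  s12 
   s8    s12  s13 
   s9    s13   s0 
   s10   s14  s15 
   s11   s15  s16 
   s12   s16  s17 
   s13   s17   s1 
   s14   s18  s18 
   s15   s18  s19 
   s16   s19  s20 
   s17   s20   s3 
 * s18   s21  s21 
 * s19   s21  s22 
   s20   s22   s6 
   s21   s23  s23 
   s22   s23  s10 
   s23   s14  s14 
(> = start, * = accepting)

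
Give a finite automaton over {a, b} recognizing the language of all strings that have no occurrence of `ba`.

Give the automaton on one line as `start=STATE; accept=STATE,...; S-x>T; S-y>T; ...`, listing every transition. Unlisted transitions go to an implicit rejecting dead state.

Track partial matches of the forbidden pattern `ba`. State q2 is a dead state reached once `ba` has occurred; every other state accepts. q0 means no part of `ba` is currently matched.
A 3-state machine:
        a   b  
>* q0   q0  q1 
 * q1   q2  q1 
   q2   q2  q2 
(> = start, * = accepting)

start=q0; accept=q0,q1; q0-a>q0; q0-b>q1; q1-a>q2; q1-b>q1; q2-a>q2; q2-b>q2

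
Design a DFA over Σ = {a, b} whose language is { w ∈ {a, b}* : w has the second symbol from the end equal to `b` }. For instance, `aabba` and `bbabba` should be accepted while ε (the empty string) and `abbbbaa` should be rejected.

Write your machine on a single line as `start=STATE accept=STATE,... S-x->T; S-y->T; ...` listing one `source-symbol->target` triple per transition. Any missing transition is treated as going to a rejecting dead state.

A DFA must remember the last 2 symbols (since which symbol is second-to-last isn't known until the input ends). Use one state per possible window of the last ≤2 symbols; accept from those whose window starts with `b`.
        a   b  
>  S0   S1  S2 
   S1   S3  S4 
   S2   S5  S6 
   S3   S3  S4 
   S4   S5  S6 
 * S5   S3  S4 
 * S6   S5  S6 
(> = start, * = accepting)

start=S0; accept=S5,S6; S0-a->S1; S0-b->S2; S1-a->S3; S1-b->S4; S2-a->S5; S2-b->S6; S3-a->S3; S3-b->S4; S4-a->S5; S4-b->S6; S5-a->S3; S5-b->S4; S6-a->S5; S6-b->S6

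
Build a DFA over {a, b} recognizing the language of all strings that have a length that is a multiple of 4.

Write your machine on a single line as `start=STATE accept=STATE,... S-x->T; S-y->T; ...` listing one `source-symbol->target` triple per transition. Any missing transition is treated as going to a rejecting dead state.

Only the length mod 4 matters, so use a 4-cycle: from any state, every input symbol moves to the next state, wrapping S3 back to S0. Mark S0 accepting.
With 4 states:
        a   b  
>* S0   S1  S1 
   S1   S2  S2 
   S2   S3  S3 
   S3   S0  S0 
(> = start, * = accepting)

start=S0; accept=S0; S0-a->S1; S0-b->S1; S1-a->S2; S1-b->S2; S2-a->S3; S2-b->S3; S3-a->S0; S3-b->S0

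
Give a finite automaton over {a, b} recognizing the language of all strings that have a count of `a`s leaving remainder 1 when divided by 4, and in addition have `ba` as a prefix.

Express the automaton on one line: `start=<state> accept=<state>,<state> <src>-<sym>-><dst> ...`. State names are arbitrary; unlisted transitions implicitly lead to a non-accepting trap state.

start=s0 accept=s4 s0-a->s1 s0-b->s2 s1-a->s3 s1-b->s1 s2-a->s4 s2-b->s5 s3-a->s6 s3-b->s3 s4-a->s7 s4-b->s4 s5-a->s1 s5-b->s5 s6-a->s5 s6-b->s6 s7-a->s8 s7-b->s7 s8-a->s9 s8-b->s8 s9-a->s4 s9-b->s9

Handle the two conditions separately and then intersect. One (4 states) tracks the count of `a`s modulo 4; the other (4 states) tracks whether the input so far still matches the prefix `ba`. Each combined state is a pair, one component from each; accept when both components accept.
        a   b  
>  s0   s1  s2 
   s1   s3  s1 
   s2   s4  s5 
   s3   s6  s3 
 * s4   s7  s4 
   s5   s1  s5 
   s6   s5  s6 
   s7   s8  s7 
   s8   s9  s8 
   s9   s4  s9 
(> = start, * = accepting)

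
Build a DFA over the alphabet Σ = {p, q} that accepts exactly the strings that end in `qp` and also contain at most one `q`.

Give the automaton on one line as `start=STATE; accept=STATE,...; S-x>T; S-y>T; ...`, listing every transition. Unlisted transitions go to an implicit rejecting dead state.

start=S0; accept=S2; S0-p>S0; S0-q>S1; S1-p>S2; S1-q>S3; S2-p>S4; S2-q>S3; S3-p>S5; S3-q>S3; S4-p>S4; S4-q>S3; S5-p>S6; S5-q>S3; S6-p>S6; S6-q>S3

Build one automaton per condition and run them in lockstep. One (3 states) tracks how much of the suffix `qp` has currently been matched; the other (3 states) tracks the count of `q`s, saturating at 2. Each combined state is a pair, one component from each; accept when both components accept.
        p   q  
>  S0   S0  S1 
   S1   S2  S3 
 * S2   S4  S3 
   S3   S5  S3 
   S4   S4  S3 
   S5   S6  S3 
   S6   S6  S3 
(> = start, * = accepting)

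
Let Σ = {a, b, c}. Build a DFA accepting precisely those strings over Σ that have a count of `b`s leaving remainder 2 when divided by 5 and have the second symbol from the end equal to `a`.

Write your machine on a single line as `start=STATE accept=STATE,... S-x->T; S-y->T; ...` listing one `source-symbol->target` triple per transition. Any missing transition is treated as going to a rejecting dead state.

start=S0; accept=S4,S7; S0-a->S0; S0-b->S1; S0-c->S0; S1-a->S2; S1-b->S3; S1-c->S1; S2-a->S2; S2-b->S4; S2-c->S1; S3-a->S5; S3-b->S6; S3-c->S3; S4-a->S5; S4-b->S6; S4-c->S3; S5-a->S7; S5-b->S6; S5-c->S4; S6-a->S6; S6-b->S8; S6-c->S6; S7-a->S7; S7-b->S6; S7-c->S4; S8-a->S8; S8-b->S0; S8-c->S8

Handle the two conditions separately and then intersect. The first has 5 states tracking the count of `b`s modulo 5; the second has 13 states tracking the last 2 symbols read. A product state is a pair (one from each), accepting exactly when both do. After merging equivalent states the machine shrinks.
A 9-state machine:
        a   b   c  
>  S0   S0  S1  S0 
   S1   S2  S3  S1 
   S2   S2  S4  S1 
   S3   S5  S6  S3 
 * S4   S5  S6  S3 
   S5   S7  S6  S4 
   S6   S6  S8  S6 
 * S7   S7  S6  S4 
   S8   S8  S0  S8 
(> = start, * = accepting)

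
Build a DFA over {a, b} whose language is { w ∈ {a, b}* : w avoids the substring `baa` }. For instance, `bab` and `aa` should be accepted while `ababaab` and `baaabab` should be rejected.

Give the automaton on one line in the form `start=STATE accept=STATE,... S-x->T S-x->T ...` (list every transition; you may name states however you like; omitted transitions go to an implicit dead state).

start=q0 accept=q0,q1,q2 q0-a->q0 q0-b->q1 q1-a->q2 q1-b->q1 q2-a->q3 q2-b->q1 q3-a->q3 q3-b->q3

This is the complement of 'contains `baa`'. Use the same substring-matching states — q0 through q3 holding how much of `baa` has just been matched — but flip the accepting set: everything except the trap q3 accepts.
With 4 states:
        a   b  
>* q0   q0  q1 
 * q1   q2  q1 
 * q2   q3  q1 
   q3   q3  q3 
(> = start, * = accepting)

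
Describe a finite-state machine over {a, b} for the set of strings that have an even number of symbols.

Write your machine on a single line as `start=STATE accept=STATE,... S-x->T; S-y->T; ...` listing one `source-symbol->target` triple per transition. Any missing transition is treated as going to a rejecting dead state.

Count input length modulo 2: every symbol advances one step around the cycle q0 → q1 → q0. Accept at q0.
With 2 states:
        a   b  
>* q0   q1  q1 
   q1   q0  q0 
(> = start, * = accepting)

start=q0; accept=q0; q0-a->q1; q0-b->q1; q1-a->q0; q1-b->q0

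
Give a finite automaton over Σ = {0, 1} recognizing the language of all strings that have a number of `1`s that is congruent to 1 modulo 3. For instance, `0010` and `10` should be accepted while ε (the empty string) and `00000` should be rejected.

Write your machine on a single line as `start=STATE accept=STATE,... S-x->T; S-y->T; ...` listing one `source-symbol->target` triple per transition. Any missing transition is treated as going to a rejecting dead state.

start=A; accept=B; A-0->A; A-1->B; B-0->B; B-1->C; C-0->C; C-1->A

The only thing that matters is how many `1`s have appeared, reduced mod 3. Use one state per residue: A for 0, …, C for 2. Reading `1` moves to the next residue; anything else stays put. B is accepting.
With 3 states:
       0  1 
>  A   A  B 
 * B   B  C 
   C   C  A 
(> = start, * = accepting)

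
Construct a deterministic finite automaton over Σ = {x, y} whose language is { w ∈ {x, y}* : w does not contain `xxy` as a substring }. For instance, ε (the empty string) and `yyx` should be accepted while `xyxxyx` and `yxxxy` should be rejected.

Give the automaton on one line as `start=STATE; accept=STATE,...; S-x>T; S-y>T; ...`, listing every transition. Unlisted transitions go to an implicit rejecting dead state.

Track partial matches of the forbidden pattern `xxy`. State q3 is a dead state reached once `xxy` has occurred; every other state accepts. q0 means no part of `xxy` is currently matched.
        x   y  
>* q0   q1  q0 
 * q1   q2  q0 
 * q2   q2  q3 
   q3   q3  q3 
(> = start, * = accepting)

start=q0; accept=q0,q1,q2; q0-x>q1; q0-y>q0; q1-x>q2; q1-y>q0; q2-x>q2; q2-y>q3; q3-x>q3; q3-y>q3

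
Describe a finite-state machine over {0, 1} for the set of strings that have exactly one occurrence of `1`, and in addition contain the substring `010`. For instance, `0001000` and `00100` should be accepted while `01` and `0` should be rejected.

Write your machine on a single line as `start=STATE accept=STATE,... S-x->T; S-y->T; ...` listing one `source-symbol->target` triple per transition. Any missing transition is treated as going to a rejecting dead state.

start=q0; accept=q4; q0-0->q1; q0-1->q2; q1-0->q1; q1-1->q3; q2-0->q2; q2-1->q2; q3-0->q4; q3-1->q2; q4-0->q4; q4-1->q2

Run two small machines in parallel and take their product. The first has 3 states tracking the count of `1`s, saturating at 2; the second has 4 states tracking whether and how much of `010` has been seen. A product state is a pair (one from each), accepting exactly when both do. Minimizing collapses redundant product states.
        0   1  
>  q0   q1  q2 
   q1   q1  q3 
   q2   q2  q2 
   q3   q4  q2 
 * q4   q4  q2 
(> = start, * = accepting)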